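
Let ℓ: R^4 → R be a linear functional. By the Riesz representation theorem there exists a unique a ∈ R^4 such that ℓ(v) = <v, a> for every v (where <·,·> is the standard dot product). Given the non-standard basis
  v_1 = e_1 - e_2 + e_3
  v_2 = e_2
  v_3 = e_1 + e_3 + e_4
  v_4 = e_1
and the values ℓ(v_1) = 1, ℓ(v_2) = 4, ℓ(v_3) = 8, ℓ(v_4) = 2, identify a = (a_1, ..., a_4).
a = (2, 4, 3, 3)

Write a = (a_1, ..., a_4) in the standard basis. For each basis vector v_i, ℓ(v_i) = <v_i, a> is a linear equation in the a_j's. Collect the n equations into a matrix system V a = ℓ, where row i of V is v_i (expressed in the standard basis). Since V is invertible (lower-triangular with 1s on the diagonal, up to permutation), solve by back-substitution:
  V =
[[1, -1, 1, 0],
 [0, 1, 0, 0],
 [1, 0, 1, 1],
 [1, 0, 0, 0]]
  V a = (1, 4, 8, 2)
Solving gives a = (2, 4, 3, 3).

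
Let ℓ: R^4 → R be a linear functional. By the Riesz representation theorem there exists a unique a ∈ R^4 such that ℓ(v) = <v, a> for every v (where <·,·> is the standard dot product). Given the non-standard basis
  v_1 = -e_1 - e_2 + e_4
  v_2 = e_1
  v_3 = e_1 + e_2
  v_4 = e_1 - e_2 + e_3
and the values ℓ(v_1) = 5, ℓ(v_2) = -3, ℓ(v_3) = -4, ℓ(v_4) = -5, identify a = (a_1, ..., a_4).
a = (-3, -1, -3, 1)

Write a = (a_1, ..., a_4) in the standard basis. For each basis vector v_i, ℓ(v_i) = <v_i, a> is a linear equation in the a_j's. Collect the n equations into a matrix system V a = ℓ, where row i of V is v_i (expressed in the standard basis). Since V is invertible (lower-triangular with 1s on the diagonal, up to permutation), solve by back-substitution:
  V =
[[-1, -1, 0, 1],
 [1, 0, 0, 0],
 [1, 1, 0, 0],
 [1, -1, 1, 0]]
  V a = (5, -3, -4, -5)
Solving gives a = (-3, -1, -3, 1).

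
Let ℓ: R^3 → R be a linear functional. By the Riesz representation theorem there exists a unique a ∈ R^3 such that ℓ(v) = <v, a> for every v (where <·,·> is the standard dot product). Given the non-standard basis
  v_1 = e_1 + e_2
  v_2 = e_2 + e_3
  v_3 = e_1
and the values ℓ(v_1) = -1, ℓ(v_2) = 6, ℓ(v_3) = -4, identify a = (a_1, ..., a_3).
a = (-4, 3, 3)

Write a = (a_1, ..., a_3) in the standard basis. For each basis vector v_i, ℓ(v_i) = <v_i, a> is a linear equation in the a_j's. Collect the n equations into a matrix system V a = ℓ, where row i of V is v_i (expressed in the standard basis). Since V is invertible (lower-triangular with 1s on the diagonal, up to permutation), solve by back-substitution:
  V =
[[1, 1, 0],
 [0, 1, 1],
 [1, 0, 0]]
  V a = (-1, 6, -4)
Solving gives a = (-4, 3, 3).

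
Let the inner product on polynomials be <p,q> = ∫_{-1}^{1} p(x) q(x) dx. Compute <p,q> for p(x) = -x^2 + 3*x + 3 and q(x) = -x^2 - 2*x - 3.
<p,q> = -108/5

Expand the product: p(x)·q(x) = x^4 - x^3 - 6*x^2 - 15*x - 9.
∫_{-1}^{1} of each monomial x^k gives [2/(k+1) if k even, 0 if k odd]. Integrating term-by-term (or equivalently evaluating the antiderivative F(x) = x^5/5 - x^4/4 - 2*x^3 - 15*x^2/2 - 9*x at the endpoints):
  F(1) − F(−1) = -371/20 − (61/20) = -108/5.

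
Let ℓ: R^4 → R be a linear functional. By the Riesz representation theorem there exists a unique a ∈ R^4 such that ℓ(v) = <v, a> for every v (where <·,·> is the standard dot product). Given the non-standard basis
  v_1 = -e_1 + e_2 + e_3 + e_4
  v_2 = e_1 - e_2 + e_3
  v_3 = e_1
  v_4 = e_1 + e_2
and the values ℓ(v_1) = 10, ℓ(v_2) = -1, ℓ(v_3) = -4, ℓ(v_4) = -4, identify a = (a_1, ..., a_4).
a = (-4, 0, 3, 3)

Write a = (a_1, ..., a_4) in the standard basis. For each basis vector v_i, ℓ(v_i) = <v_i, a> is a linear equation in the a_j's. Collect the n equations into a matrix system V a = ℓ, where row i of V is v_i (expressed in the standard basis). Since V is invertible (lower-triangular with 1s on the diagonal, up to permutation), solve by back-substitution:
  V =
[[-1, 1, 1, 1],
 [1, -1, 1, 0],
 [1, 0, 0, 0],
 [1, 1, 0, 0]]
  V a = (10, -1, -4, -4)
Solving gives a = (-4, 0, 3, 3).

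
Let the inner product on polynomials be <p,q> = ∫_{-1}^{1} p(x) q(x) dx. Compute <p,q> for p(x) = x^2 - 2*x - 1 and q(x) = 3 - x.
<p,q> = -8/3

Expand the product: p(x)·q(x) = -x^3 + 5*x^2 - 5*x - 3.
∫_{-1}^{1} of each monomial x^k gives [2/(k+1) if k even, 0 if k odd]. Integrating term-by-term (or equivalently evaluating the antiderivative F(x) = -x^4/4 + 5*x^3/3 - 5*x^2/2 - 3*x at the endpoints):
  F(1) − F(−1) = -49/12 − (-17/12) = -8/3.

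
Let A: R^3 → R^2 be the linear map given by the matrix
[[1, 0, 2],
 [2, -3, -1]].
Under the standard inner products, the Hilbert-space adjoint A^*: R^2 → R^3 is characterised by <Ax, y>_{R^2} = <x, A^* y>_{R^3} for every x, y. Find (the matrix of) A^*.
A^* = A^T =
[[1, 2],
 [0, -3],
 [2, -1]]

For real matrices with standard dot products, the defining identity <Ax, y> = <x, A^* y> gives (Ax)^T y = x^T (A^*) y, i.e. x^T A^T y = x^T (A^*) y. Since this holds for all x, y, we must have A^* = A^T. Therefore
A^* =
[[1, 2],
 [0, -3],
 [2, -1]].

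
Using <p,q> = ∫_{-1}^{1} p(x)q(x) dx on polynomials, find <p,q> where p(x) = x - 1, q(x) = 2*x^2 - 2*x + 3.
<p,q> = -26/3

Expand the product: p(x)·q(x) = 2*x^3 - 4*x^2 + 5*x - 3.
∫_{-1}^{1} of each monomial x^k gives [2/(k+1) if k even, 0 if k odd]. Integrating term-by-term (or equivalently evaluating the antiderivative F(x) = x^4/2 - 4*x^3/3 + 5*x^2/2 - 3*x at the endpoints):
  F(1) − F(−1) = -4/3 − (22/3) = -26/3.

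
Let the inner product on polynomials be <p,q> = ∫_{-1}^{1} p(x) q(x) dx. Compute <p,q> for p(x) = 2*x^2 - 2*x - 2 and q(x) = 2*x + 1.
<p,q> = -16/3

Expand the product: p(x)·q(x) = 4*x^3 - 2*x^2 - 6*x - 2.
∫_{-1}^{1} of each monomial x^k gives [2/(k+1) if k even, 0 if k odd]. Integrating term-by-term (or equivalently evaluating the antiderivative F(x) = x^4 - 2*x^3/3 - 3*x^2 - 2*x at the endpoints):
  F(1) − F(−1) = -14/3 − (2/3) = -16/3.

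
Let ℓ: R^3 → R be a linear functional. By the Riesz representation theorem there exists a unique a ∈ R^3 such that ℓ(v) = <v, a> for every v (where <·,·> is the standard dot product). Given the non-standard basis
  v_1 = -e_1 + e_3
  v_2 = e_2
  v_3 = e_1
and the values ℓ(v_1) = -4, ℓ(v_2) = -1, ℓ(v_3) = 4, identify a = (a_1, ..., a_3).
a = (4, -1, 0)

Write a = (a_1, ..., a_3) in the standard basis. For each basis vector v_i, ℓ(v_i) = <v_i, a> is a linear equation in the a_j's. Collect the n equations into a matrix system V a = ℓ, where row i of V is v_i (expressed in the standard basis). Since V is invertible (lower-triangular with 1s on the diagonal, up to permutation), solve by back-substitution:
  V =
[[-1, 0, 1],
 [0, 1, 0],
 [1, 0, 0]]
  V a = (-4, -1, 4)
Solving gives a = (4, -1, 0).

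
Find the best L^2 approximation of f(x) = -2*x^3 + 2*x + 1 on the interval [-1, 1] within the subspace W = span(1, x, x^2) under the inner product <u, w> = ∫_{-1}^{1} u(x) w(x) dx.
g(x) = 4*x/5 + 1

The best approximation g ∈ W is the orthogonal projection of f onto W. Writing g = a_0 + a_1 x + a_2 x^2, the coefficients solve the normal equations G · a = b where
  G_{ij} = <φ_i, φ_j> and b_i = <f, φ_i>, with φ_0 = 1, φ_1 = x, φ_2 = x^2.
G =
  [2, 0, 2/3]
  [0, 2/3, 0]
  [2/3, 0, 2/5],
b = (2, 8/15, 2/3).
Solving gives a_0 = 1, a_1 = 4/5, a_2 = 0, so
  g(x) = 4*x/5 + 1.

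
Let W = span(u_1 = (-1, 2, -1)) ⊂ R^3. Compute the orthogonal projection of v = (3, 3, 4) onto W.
proj_W(v) = (1/6, -1/3, 1/6)

Set up U = [u_1 | ... | u_1] ∈ R^(3×1). The projector onto W = col(U) is P = U (U^T U)^(-1) U^T.
Compute U^T U =
  [6],
and U^T v = (-1).
Solve U^T U · c = U^T v for the coefficients: c = (-1/6). The projection is proj_W(v) = U c.
Check: (v - proj_W(v)) · u_1 = 0  (should be 0).
Result: proj_W(v) = (1/6, -1/3, 1/6).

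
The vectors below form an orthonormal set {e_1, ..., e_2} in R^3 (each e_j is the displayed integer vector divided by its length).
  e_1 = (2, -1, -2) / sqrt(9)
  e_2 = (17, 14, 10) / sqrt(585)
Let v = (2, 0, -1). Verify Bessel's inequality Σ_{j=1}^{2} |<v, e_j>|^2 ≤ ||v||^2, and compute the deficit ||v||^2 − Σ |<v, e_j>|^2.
Σ |<v, e_j>|^2 = 324/65; ||v||^2 = 5; deficit = 1/65

Write each e_j = u_j / sqrt(<u_j, u_j>) where u_j is the displayed integer vector. Then <v, e_j> = <v, u_j> / sqrt(<u_j, u_j>), so |<v, e_j>|^2 = <v, u_j>^2 / <u_j, u_j>.
Coefficients: <v, e_1> = 6/sqrt(9), <v, e_2> = 24/sqrt(585).
Square and sum: Σ |<v, e_j>|^2 = 324/65.
Compute ||v||^2 = v·v = 5.
Deficit = 5 − 324/65 = 1/65 ≥ 0, confirming Bessel's inequality. (The deficit equals ||v − Σ <v,e_j> e_j||^2, the squared distance from v to span{e_j}.)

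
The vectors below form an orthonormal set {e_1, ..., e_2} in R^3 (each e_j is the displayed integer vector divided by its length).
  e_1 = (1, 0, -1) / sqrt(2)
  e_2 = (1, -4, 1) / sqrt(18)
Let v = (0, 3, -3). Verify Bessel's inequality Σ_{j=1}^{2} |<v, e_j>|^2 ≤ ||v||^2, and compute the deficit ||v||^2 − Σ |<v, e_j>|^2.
Σ |<v, e_j>|^2 = 17; ||v||^2 = 18; deficit = 1

Write each e_j = u_j / sqrt(<u_j, u_j>) where u_j is the displayed integer vector. Then <v, e_j> = <v, u_j> / sqrt(<u_j, u_j>), so |<v, e_j>|^2 = <v, u_j>^2 / <u_j, u_j>.
Coefficients: <v, e_1> = 3/sqrt(2), <v, e_2> = -15/sqrt(18).
Square and sum: Σ |<v, e_j>|^2 = 17.
Compute ||v||^2 = v·v = 18.
Deficit = 18 − 17 = 1 ≥ 0, confirming Bessel's inequality. (The deficit equals ||v − Σ <v,e_j> e_j||^2, the squared distance from v to span{e_j}.)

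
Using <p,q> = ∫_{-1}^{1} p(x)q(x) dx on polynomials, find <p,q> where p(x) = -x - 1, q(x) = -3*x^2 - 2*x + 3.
<p,q> = -8/3

Expand the product: p(x)·q(x) = 3*x^3 + 5*x^2 - x - 3.
∫_{-1}^{1} of each monomial x^k gives [2/(k+1) if k even, 0 if k odd]. Integrating term-by-term (or equivalently evaluating the antiderivative F(x) = 3*x^4/4 + 5*x^3/3 - x^2/2 - 3*x at the endpoints):
  F(1) − F(−1) = -13/12 − (19/12) = -8/3.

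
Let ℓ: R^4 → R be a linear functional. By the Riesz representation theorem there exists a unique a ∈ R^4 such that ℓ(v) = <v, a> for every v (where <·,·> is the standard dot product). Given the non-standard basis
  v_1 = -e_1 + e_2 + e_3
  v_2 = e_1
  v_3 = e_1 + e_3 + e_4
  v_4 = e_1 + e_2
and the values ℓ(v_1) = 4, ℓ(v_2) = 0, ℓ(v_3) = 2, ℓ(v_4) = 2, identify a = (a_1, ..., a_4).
a = (0, 2, 2, 0)

Write a = (a_1, ..., a_4) in the standard basis. For each basis vector v_i, ℓ(v_i) = <v_i, a> is a linear equation in the a_j's. Collect the n equations into a matrix system V a = ℓ, where row i of V is v_i (expressed in the standard basis). Since V is invertible (lower-triangular with 1s on the diagonal, up to permutation), solve by back-substitution:
  V =
[[-1, 1, 1, 0],
 [1, 0, 0, 0],
 [1, 0, 1, 1],
 [1, 1, 0, 0]]
  V a = (4, 0, 2, 2)
Solving gives a = (0, 2, 2, 0).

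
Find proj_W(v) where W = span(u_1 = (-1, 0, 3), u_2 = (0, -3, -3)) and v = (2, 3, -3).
proj_W(v) = (2, 3, -3)

Set up U = [u_1 | ... | u_2] ∈ R^(3×2). The projector onto W = col(U) is P = U (U^T U)^(-1) U^T.
Compute U^T U =
  [10, -9]
  [-9, 18],
and U^T v = (-11, 0).
Solve U^T U · c = U^T v for the coefficients: c = (-2, -1). The projection is proj_W(v) = U c.
Check: (v - proj_W(v)) · u_1 = 0  (should be 0).
Check: (v - proj_W(v)) · u_2 = 0  (should be 0).
Result: proj_W(v) = (2, 3, -3).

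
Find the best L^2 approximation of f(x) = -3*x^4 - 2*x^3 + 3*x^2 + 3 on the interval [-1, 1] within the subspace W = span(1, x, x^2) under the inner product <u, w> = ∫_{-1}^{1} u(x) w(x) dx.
g(x) = 3*x^2/7 - 6*x/5 + 114/35

The best approximation g ∈ W is the orthogonal projection of f onto W. Writing g = a_0 + a_1 x + a_2 x^2, the coefficients solve the normal equations G · a = b where
  G_{ij} = <φ_i, φ_j> and b_i = <f, φ_i>, with φ_0 = 1, φ_1 = x, φ_2 = x^2.
G =
  [2, 0, 2/3]
  [0, 2/3, 0]
  [2/3, 0, 2/5],
b = (34/5, -4/5, 82/35).
Solving gives a_0 = 114/35, a_1 = -6/5, a_2 = 3/7, so
  g(x) = 3*x^2/7 - 6*x/5 + 114/35.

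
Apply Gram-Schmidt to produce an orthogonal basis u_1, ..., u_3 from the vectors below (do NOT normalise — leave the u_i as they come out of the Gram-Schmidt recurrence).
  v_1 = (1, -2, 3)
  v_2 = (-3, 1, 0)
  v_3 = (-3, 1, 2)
Orthogonal basis:
  u_1 = (1, -2, 3)
  u_2 = (-37/14, 2/7, 15/14)
  u_3 = (6/23, 18/23, 10/23)

Apply the Gram-Schmidt recurrence
  u_1 = v_1
  u_i = v_i − Σ_{j<i} ((v_i · u_j) / (u_j · u_j)) · u_j.

Step by step this gives:
  u_1 = (1, -2, 3)
  u_2 = (-37/14, 2/7, 15/14)
  u_3 = (6/23, 18/23, 10/23)

Orthogonality check:
  u_2 · u_1 = 0 (should be 0)
  u_3 · u_1 = 0 (should be 0)
  u_3 · u_2 = 0 (should be 0)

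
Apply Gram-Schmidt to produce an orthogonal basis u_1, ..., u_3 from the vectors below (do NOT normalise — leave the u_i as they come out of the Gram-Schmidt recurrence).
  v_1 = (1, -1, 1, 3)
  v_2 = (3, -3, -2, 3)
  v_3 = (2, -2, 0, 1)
Orthogonal basis:
  u_1 = (1, -1, 1, 3)
  u_2 = (23/12, -23/12, -37/12, -1/4)
  u_3 = (117/203, -117/203, 156/203, -130/203)

Apply the Gram-Schmidt recurrence
  u_1 = v_1
  u_i = v_i − Σ_{j<i} ((v_i · u_j) / (u_j · u_j)) · u_j.

Step by step this gives:
  u_1 = (1, -1, 1, 3)
  u_2 = (23/12, -23/12, -37/12, -1/4)
  u_3 = (117/203, -117/203, 156/203, -130/203)

Orthogonality check:
  u_2 · u_1 = 0 (should be 0)
  u_3 · u_1 = 0 (should be 0)
  u_3 · u_2 = 0 (should be 0)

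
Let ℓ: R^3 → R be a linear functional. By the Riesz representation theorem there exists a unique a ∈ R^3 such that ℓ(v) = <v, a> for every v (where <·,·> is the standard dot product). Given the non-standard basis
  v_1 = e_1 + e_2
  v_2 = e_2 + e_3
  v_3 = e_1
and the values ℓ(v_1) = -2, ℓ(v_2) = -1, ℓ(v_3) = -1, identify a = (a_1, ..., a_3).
a = (-1, -1, 0)

Write a = (a_1, ..., a_3) in the standard basis. For each basis vector v_i, ℓ(v_i) = <v_i, a> is a linear equation in the a_j's. Collect the n equations into a matrix system V a = ℓ, where row i of V is v_i (expressed in the standard basis). Since V is invertible (lower-triangular with 1s on the diagonal, up to permutation), solve by back-substitution:
  V =
[[1, 1, 0],
 [0, 1, 1],
 [1, 0, 0]]
  V a = (-2, -1, -1)
Solving gives a = (-1, -1, 0).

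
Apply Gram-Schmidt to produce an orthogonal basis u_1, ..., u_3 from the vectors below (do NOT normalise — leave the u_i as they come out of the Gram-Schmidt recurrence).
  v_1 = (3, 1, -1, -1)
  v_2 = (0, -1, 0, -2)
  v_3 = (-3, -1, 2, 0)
Orthogonal basis:
  u_1 = (3, 1, -1, -1)
  u_2 = (-1/4, -13/12, 1/12, -23/12)
  u_3 = (6/59, 26/59, 57/59, -13/59)

Apply the Gram-Schmidt recurrence
  u_1 = v_1
  u_i = v_i − Σ_{j<i} ((v_i · u_j) / (u_j · u_j)) · u_j.

Step by step this gives:
  u_1 = (3, 1, -1, -1)
  u_2 = (-1/4, -13/12, 1/12, -23/12)
  u_3 = (6/59, 26/59, 57/59, -13/59)

Orthogonality check:
  u_2 · u_1 = 0 (should be 0)
  u_3 · u_1 = 0 (should be 0)
  u_3 · u_2 = 0 (should be 0)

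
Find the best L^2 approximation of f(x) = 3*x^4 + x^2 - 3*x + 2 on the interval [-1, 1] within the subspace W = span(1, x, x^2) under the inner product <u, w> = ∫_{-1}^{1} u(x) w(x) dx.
g(x) = 25*x^2/7 - 3*x + 61/35

The best approximation g ∈ W is the orthogonal projection of f onto W. Writing g = a_0 + a_1 x + a_2 x^2, the coefficients solve the normal equations G · a = b where
  G_{ij} = <φ_i, φ_j> and b_i = <f, φ_i>, with φ_0 = 1, φ_1 = x, φ_2 = x^2.
G =
  [2, 0, 2/3]
  [0, 2/3, 0]
  [2/3, 0, 2/5],
b = (88/15, -2, 272/105).
Solving gives a_0 = 61/35, a_1 = -3, a_2 = 25/7, so
  g(x) = 25*x^2/7 - 3*x + 61/35.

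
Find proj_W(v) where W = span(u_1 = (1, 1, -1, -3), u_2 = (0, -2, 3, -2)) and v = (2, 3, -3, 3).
proj_W(v) = (4/203, 506/203, -757/203, 70/29)

Set up U = [u_1 | ... | u_2] ∈ R^(4×2). The projector onto W = col(U) is P = U (U^T U)^(-1) U^T.
Compute U^T U =
  [12, 1]
  [1, 17],
and U^T v = (-1, -21).
Solve U^T U · c = U^T v for the coefficients: c = (4/203, -251/203). The projection is proj_W(v) = U c.
Check: (v - proj_W(v)) · u_1 = 0  (should be 0).
Check: (v - proj_W(v)) · u_2 = 0  (should be 0).
Result: proj_W(v) = (4/203, 506/203, -757/203, 70/29).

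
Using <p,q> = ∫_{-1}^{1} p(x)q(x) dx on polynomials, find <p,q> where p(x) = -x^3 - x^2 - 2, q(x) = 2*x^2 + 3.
<p,q> = -262/15

Expand the product: p(x)·q(x) = -2*x^5 - 2*x^4 - 3*x^3 - 7*x^2 - 6.
∫_{-1}^{1} of each monomial x^k gives [2/(k+1) if k even, 0 if k odd]. Integrating term-by-term (or equivalently evaluating the antiderivative F(x) = -x^6/3 - 2*x^5/5 - 3*x^4/4 - 7*x^3/3 - 6*x at the endpoints):
  F(1) − F(−1) = -589/60 − (153/20) = -262/15.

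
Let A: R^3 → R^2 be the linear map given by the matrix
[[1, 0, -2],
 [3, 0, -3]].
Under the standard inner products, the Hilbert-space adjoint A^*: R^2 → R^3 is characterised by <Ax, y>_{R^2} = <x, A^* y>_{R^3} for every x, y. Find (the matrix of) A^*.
A^* = A^T =
[[1, 3],
 [0, 0],
 [-2, -3]]

For real matrices with standard dot products, the defining identity <Ax, y> = <x, A^* y> gives (Ax)^T y = x^T (A^*) y, i.e. x^T A^T y = x^T (A^*) y. Since this holds for all x, y, we must have A^* = A^T. Therefore
A^* =
[[1, 3],
 [0, 0],
 [-2, -3]].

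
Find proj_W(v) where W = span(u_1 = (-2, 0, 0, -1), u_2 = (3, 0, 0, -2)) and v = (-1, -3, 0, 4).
proj_W(v) = (-1, 0, 0, 4)

Set up U = [u_1 | ... | u_2] ∈ R^(4×2). The projector onto W = col(U) is P = U (U^T U)^(-1) U^T.
Compute U^T U =
  [5, -4]
  [-4, 13],
and U^T v = (-2, -11).
Solve U^T U · c = U^T v for the coefficients: c = (-10/7, -9/7). The projection is proj_W(v) = U c.
Check: (v - proj_W(v)) · u_1 = 0  (should be 0).
Check: (v - proj_W(v)) · u_2 = 0  (should be 0).
Result: proj_W(v) = (-1, 0, 0, 4).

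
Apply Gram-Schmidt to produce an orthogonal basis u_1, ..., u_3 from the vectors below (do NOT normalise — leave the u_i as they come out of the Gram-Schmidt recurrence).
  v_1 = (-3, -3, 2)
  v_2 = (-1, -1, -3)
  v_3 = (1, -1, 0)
Orthogonal basis:
  u_1 = (-3, -3, 2)
  u_2 = (-1, -1, -3)
  u_3 = (1, -1, 0)

Apply the Gram-Schmidt recurrence
  u_1 = v_1
  u_i = v_i − Σ_{j<i} ((v_i · u_j) / (u_j · u_j)) · u_j.

Step by step this gives:
  u_1 = (-3, -3, 2)
  u_2 = (-1, -1, -3)
  u_3 = (1, -1, 0)

Orthogonality check:
  u_2 · u_1 = 0 (should be 0)
  u_3 · u_1 = 0 (should be 0)
  u_3 · u_2 = 0 (should be 0)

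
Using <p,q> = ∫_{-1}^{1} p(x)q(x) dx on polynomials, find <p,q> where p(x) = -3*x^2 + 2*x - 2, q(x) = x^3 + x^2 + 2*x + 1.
<p,q> = -76/15

Expand the product: p(x)·q(x) = -3*x^5 - x^4 - 6*x^3 - x^2 - 2*x - 2.
∫_{-1}^{1} of each monomial x^k gives [2/(k+1) if k even, 0 if k odd]. Integrating term-by-term (or equivalently evaluating the antiderivative F(x) = -x^6/2 - x^5/5 - 3*x^4/2 - x^3/3 - x^2 - 2*x at the endpoints):
  F(1) − F(−1) = -83/15 − (-7/15) = -76/15.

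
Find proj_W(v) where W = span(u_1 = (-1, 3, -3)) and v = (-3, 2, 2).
proj_W(v) = (-3/19, 9/19, -9/19)

Set up U = [u_1 | ... | u_1] ∈ R^(3×1). The projector onto W = col(U) is P = U (U^T U)^(-1) U^T.
Compute U^T U =
  [19],
and U^T v = (3).
Solve U^T U · c = U^T v for the coefficients: c = (3/19). The projection is proj_W(v) = U c.
Check: (v - proj_W(v)) · u_1 = 0  (should be 0).
Result: proj_W(v) = (-3/19, 9/19, -9/19).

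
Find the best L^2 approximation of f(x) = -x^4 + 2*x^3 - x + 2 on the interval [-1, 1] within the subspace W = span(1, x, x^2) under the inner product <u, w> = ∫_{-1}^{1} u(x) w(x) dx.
g(x) = -6*x^2/7 + x/5 + 73/35

The best approximation g ∈ W is the orthogonal projection of f onto W. Writing g = a_0 + a_1 x + a_2 x^2, the coefficients solve the normal equations G · a = b where
  G_{ij} = <φ_i, φ_j> and b_i = <f, φ_i>, with φ_0 = 1, φ_1 = x, φ_2 = x^2.
G =
  [2, 0, 2/3]
  [0, 2/3, 0]
  [2/3, 0, 2/5],
b = (18/5, 2/15, 22/21).
Solving gives a_0 = 73/35, a_1 = 1/5, a_2 = -6/7, so
  g(x) = -6*x^2/7 + x/5 + 73/35.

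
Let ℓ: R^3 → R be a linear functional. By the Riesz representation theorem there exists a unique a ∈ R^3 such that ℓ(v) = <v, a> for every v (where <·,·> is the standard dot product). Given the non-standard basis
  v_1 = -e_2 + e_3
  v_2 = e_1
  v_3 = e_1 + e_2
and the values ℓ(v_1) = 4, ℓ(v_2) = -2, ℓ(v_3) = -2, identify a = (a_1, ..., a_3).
a = (-2, 0, 4)

Write a = (a_1, ..., a_3) in the standard basis. For each basis vector v_i, ℓ(v_i) = <v_i, a> is a linear equation in the a_j's. Collect the n equations into a matrix system V a = ℓ, where row i of V is v_i (expressed in the standard basis). Since V is invertible (lower-triangular with 1s on the diagonal, up to permutation), solve by back-substitution:
  V =
[[0, -1, 1],
 [1, 0, 0],
 [1, 1, 0]]
  V a = (4, -2, -2)
Solving gives a = (-2, 0, 4).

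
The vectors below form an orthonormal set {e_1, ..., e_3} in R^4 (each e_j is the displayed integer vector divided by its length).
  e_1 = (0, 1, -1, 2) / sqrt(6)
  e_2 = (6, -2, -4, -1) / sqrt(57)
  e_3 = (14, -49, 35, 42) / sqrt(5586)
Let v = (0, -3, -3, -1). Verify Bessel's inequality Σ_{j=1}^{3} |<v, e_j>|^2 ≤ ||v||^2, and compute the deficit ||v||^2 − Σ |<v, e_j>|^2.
Σ |<v, e_j>|^2 = 7; ||v||^2 = 19; deficit = 12

Write each e_j = u_j / sqrt(<u_j, u_j>) where u_j is the displayed integer vector. Then <v, e_j> = <v, u_j> / sqrt(<u_j, u_j>), so |<v, e_j>|^2 = <v, u_j>^2 / <u_j, u_j>.
Coefficients: <v, e_1> = -2/sqrt(6), <v, e_2> = 19/sqrt(57), <v, e_3> = 0/sqrt(5586).
Square and sum: Σ |<v, e_j>|^2 = 7.
Compute ||v||^2 = v·v = 19.
Deficit = 19 − 7 = 12 ≥ 0, confirming Bessel's inequality. (The deficit equals ||v − Σ <v,e_j> e_j||^2, the squared distance from v to span{e_j}.)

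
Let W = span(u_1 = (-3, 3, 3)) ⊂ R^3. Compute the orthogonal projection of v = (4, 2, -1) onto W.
proj_W(v) = (1, -1, -1)

Set up U = [u_1 | ... | u_1] ∈ R^(3×1). The projector onto W = col(U) is P = U (U^T U)^(-1) U^T.
Compute U^T U =
  [27],
and U^T v = (-9).
Solve U^T U · c = U^T v for the coefficients: c = (-1/3). The projection is proj_W(v) = U c.
Check: (v - proj_W(v)) · u_1 = 0  (should be 0).
Result: proj_W(v) = (1, -1, -1).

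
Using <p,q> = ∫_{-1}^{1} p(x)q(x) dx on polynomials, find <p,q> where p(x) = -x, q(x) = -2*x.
<p,q> = 4/3

Expand the product: p(x)·q(x) = 2*x^2.
∫_{-1}^{1} of each monomial x^k gives [2/(k+1) if k even, 0 if k odd]. Integrating term-by-term (or equivalently evaluating the antiderivative F(x) = 2*x^3/3 at the endpoints):
  F(1) − F(−1) = 2/3 − (-2/3) = 4/3.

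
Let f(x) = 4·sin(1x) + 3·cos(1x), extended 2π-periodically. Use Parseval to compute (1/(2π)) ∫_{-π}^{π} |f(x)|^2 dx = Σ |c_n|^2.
Σ |c_n|^2 = 25/2

Expand |f|^2 and use orthogonality of {sin(nx), cos(mx)} on [-π, π]:
  ∫_{-π}^{π} sin(nx)^2 dx = π, ∫ cos(mx)^2 dx = π, and cross terms integrate to 0.
So ∫_{-π}^{π} f(x)^2 dx = 4^2 · π + 3^2 · π = (16 + 9)π.
Divide by 2π: (16 + 9)/2 = 25/2.
By Parseval, this equals Σ |c_n|^2.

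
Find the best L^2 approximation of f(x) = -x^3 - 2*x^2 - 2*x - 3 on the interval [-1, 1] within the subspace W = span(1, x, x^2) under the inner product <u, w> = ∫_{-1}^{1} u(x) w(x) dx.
g(x) = -2*x^2 - 13*x/5 - 3

The best approximation g ∈ W is the orthogonal projection of f onto W. Writing g = a_0 + a_1 x + a_2 x^2, the coefficients solve the normal equations G · a = b where
  G_{ij} = <φ_i, φ_j> and b_i = <f, φ_i>, with φ_0 = 1, φ_1 = x, φ_2 = x^2.
G =
  [2, 0, 2/3]
  [0, 2/3, 0]
  [2/3, 0, 2/5],
b = (-22/3, -26/15, -14/5).
Solving gives a_0 = -3, a_1 = -13/5, a_2 = -2, so
  g(x) = -2*x^2 - 13*x/5 - 3.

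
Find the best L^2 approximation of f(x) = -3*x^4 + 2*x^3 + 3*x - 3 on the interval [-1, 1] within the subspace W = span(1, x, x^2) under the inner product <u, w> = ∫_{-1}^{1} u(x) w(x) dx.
g(x) = -18*x^2/7 + 21*x/5 - 96/35

The best approximation g ∈ W is the orthogonal projection of f onto W. Writing g = a_0 + a_1 x + a_2 x^2, the coefficients solve the normal equations G · a = b where
  G_{ij} = <φ_i, φ_j> and b_i = <f, φ_i>, with φ_0 = 1, φ_1 = x, φ_2 = x^2.
G =
  [2, 0, 2/3]
  [0, 2/3, 0]
  [2/3, 0, 2/5],
b = (-36/5, 14/5, -20/7).
Solving gives a_0 = -96/35, a_1 = 21/5, a_2 = -18/7, so
  g(x) = -18*x^2/7 + 21*x/5 - 96/35.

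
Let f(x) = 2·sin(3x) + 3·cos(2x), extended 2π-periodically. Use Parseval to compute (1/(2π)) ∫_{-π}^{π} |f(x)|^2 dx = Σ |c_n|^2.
Σ |c_n|^2 = 13/2

Expand |f|^2 and use orthogonality of {sin(nx), cos(mx)} on [-π, π]:
  ∫_{-π}^{π} sin(nx)^2 dx = π, ∫ cos(mx)^2 dx = π, and cross terms integrate to 0.
So ∫_{-π}^{π} f(x)^2 dx = 2^2 · π + 3^2 · π = (4 + 9)π.
Divide by 2π: (4 + 9)/2 = 13/2.
By Parseval, this equals Σ |c_n|^2.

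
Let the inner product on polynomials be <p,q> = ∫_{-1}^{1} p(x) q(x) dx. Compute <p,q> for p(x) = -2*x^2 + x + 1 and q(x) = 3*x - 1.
<p,q> = 4/3

Expand the product: p(x)·q(x) = -6*x^3 + 5*x^2 + 2*x - 1.
∫_{-1}^{1} of each monomial x^k gives [2/(k+1) if k even, 0 if k odd]. Integrating term-by-term (or equivalently evaluating the antiderivative F(x) = -3*x^4/2 + 5*x^3/3 + x^2 - x at the endpoints):
  F(1) − F(−1) = 1/6 − (-7/6) = 4/3.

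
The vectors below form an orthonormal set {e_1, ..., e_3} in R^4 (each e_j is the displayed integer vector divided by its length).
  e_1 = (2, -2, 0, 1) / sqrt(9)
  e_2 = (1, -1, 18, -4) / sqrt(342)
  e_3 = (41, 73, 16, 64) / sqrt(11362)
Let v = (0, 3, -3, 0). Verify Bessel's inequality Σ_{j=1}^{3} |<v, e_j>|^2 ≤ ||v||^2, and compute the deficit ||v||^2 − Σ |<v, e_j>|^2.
Σ |<v, e_j>|^2 = 4806/299; ||v||^2 = 18; deficit = 576/299

Write each e_j = u_j / sqrt(<u_j, u_j>) where u_j is the displayed integer vector. Then <v, e_j> = <v, u_j> / sqrt(<u_j, u_j>), so |<v, e_j>|^2 = <v, u_j>^2 / <u_j, u_j>.
Coefficients: <v, e_1> = -6/sqrt(9), <v, e_2> = -57/sqrt(342), <v, e_3> = 171/sqrt(11362).
Square and sum: Σ |<v, e_j>|^2 = 4806/299.
Compute ||v||^2 = v·v = 18.
Deficit = 18 − 4806/299 = 576/299 ≥ 0, confirming Bessel's inequality. (The deficit equals ||v − Σ <v,e_j> e_j||^2, the squared distance from v to span{e_j}.)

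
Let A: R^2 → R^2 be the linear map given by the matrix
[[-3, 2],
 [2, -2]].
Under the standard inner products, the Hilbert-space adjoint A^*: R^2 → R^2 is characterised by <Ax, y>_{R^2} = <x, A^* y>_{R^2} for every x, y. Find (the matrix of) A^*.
A^* = A^T =
[[-3, 2],
 [2, -2]]

For real matrices with standard dot products, the defining identity <Ax, y> = <x, A^* y> gives (Ax)^T y = x^T (A^*) y, i.e. x^T A^T y = x^T (A^*) y. Since this holds for all x, y, we must have A^* = A^T. Therefore
A^* =
[[-3, 2],
 [2, -2]].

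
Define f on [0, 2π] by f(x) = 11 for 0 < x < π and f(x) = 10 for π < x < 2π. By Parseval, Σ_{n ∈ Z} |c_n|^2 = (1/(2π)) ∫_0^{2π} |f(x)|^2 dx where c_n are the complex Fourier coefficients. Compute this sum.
Σ |c_n|^2 = 221/2

Parseval equates the L^2 energy of f (normalised by 1/(2π)) with the ℓ^2 sum of its Fourier coefficients: (1/(2π)) ∫_0^{2π} |f|^2 = Σ |c_n|^2.
Compute the left side: (1/(2π)) [∫_0^π 11^2 dx + ∫_π^{2π} 10^2 dx] = (1/(2π)) · (121π + 100π) = (121 + 100)/2 = 221/2.
So Σ_{n ∈ Z} |c_n|^2 = 221/2.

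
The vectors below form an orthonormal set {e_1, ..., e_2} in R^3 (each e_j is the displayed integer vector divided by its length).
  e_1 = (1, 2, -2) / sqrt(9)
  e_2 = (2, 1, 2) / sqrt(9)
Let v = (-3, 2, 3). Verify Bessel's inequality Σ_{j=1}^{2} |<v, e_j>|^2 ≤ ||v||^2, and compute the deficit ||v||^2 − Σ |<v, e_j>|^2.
Σ |<v, e_j>|^2 = 29/9; ||v||^2 = 22; deficit = 169/9

Write each e_j = u_j / sqrt(<u_j, u_j>) where u_j is the displayed integer vector. Then <v, e_j> = <v, u_j> / sqrt(<u_j, u_j>), so |<v, e_j>|^2 = <v, u_j>^2 / <u_j, u_j>.
Coefficients: <v, e_1> = -5/sqrt(9), <v, e_2> = 2/sqrt(9).
Square and sum: Σ |<v, e_j>|^2 = 29/9.
Compute ||v||^2 = v·v = 22.
Deficit = 22 − 29/9 = 169/9 ≥ 0, confirming Bessel's inequality. (The deficit equals ||v − Σ <v,e_j> e_j||^2, the squared distance from v to span{e_j}.)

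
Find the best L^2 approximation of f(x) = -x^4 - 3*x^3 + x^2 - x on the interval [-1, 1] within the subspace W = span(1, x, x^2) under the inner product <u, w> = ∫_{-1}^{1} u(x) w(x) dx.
g(x) = x^2/7 - 14*x/5 + 3/35

The best approximation g ∈ W is the orthogonal projection of f onto W. Writing g = a_0 + a_1 x + a_2 x^2, the coefficients solve the normal equations G · a = b where
  G_{ij} = <φ_i, φ_j> and b_i = <f, φ_i>, with φ_0 = 1, φ_1 = x, φ_2 = x^2.
G =
  [2, 0, 2/3]
  [0, 2/3, 0]
  [2/3, 0, 2/5],
b = (4/15, -28/15, 4/35).
Solving gives a_0 = 3/35, a_1 = -14/5, a_2 = 1/7, so
  g(x) = x^2/7 - 14*x/5 + 3/35.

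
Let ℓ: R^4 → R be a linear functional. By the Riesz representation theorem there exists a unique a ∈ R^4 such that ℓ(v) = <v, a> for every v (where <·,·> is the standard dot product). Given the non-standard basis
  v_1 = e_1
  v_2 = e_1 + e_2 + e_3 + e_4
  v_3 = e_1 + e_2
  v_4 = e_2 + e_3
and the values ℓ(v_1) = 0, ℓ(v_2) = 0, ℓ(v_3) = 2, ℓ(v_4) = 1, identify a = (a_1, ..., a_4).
a = (0, 2, -1, -1)

Write a = (a_1, ..., a_4) in the standard basis. For each basis vector v_i, ℓ(v_i) = <v_i, a> is a linear equation in the a_j's. Collect the n equations into a matrix system V a = ℓ, where row i of V is v_i (expressed in the standard basis). Since V is invertible (lower-triangular with 1s on the diagonal, up to permutation), solve by back-substitution:
  V =
[[1, 0, 0, 0],
 [1, 1, 1, 1],
 [1, 1, 0, 0],
 [0, 1, 1, 0]]
  V a = (0, 0, 2, 1)
Solving gives a = (0, 2, -1, -1).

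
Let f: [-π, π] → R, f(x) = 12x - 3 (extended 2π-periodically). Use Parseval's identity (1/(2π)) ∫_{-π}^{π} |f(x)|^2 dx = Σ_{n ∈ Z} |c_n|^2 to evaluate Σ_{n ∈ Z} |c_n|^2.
Σ |c_n|^2 = 48π^2 + 9

Expand and integrate term by term over [-π, π]:
  ∫ (12x)^2 dx = 144·(2π^3/3); ∫ 2·12·(-3)·x dx = 0 (odd integrand); ∫ (-3)^2 dx = 9·2π.
So (1/(2π)) ∫_{-π}^{π} (12x - 3)^2 dx = 144π^2/3 + 9 = 48π^2 + 9.
Parseval ⇒ Σ |c_n|^2 = 48π^2 + 9.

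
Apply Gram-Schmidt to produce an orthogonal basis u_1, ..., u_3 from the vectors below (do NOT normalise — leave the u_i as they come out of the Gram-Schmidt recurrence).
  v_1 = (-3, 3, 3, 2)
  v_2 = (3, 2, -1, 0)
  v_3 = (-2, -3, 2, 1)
Orthogonal basis:
  u_1 = (-3, 3, 3, 2)
  u_2 = (75/31, 80/31, -13/31, 12/31)
  u_3 = (187/199, -172/199, 217/199, 213/199)

Apply the Gram-Schmidt recurrence
  u_1 = v_1
  u_i = v_i − Σ_{j<i} ((v_i · u_j) / (u_j · u_j)) · u_j.

Step by step this gives:
  u_1 = (-3, 3, 3, 2)
  u_2 = (75/31, 80/31, -13/31, 12/31)
  u_3 = (187/199, -172/199, 217/199, 213/199)

Orthogonality check:
  u_2 · u_1 = 0 (should be 0)
  u_3 · u_1 = 0 (should be 0)
  u_3 · u_2 = 0 (should be 0)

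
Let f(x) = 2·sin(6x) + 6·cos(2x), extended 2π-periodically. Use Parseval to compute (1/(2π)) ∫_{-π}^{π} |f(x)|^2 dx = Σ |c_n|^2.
Σ |c_n|^2 = 20

Expand |f|^2 and use orthogonality of {sin(nx), cos(mx)} on [-π, π]:
  ∫_{-π}^{π} sin(nx)^2 dx = π, ∫ cos(mx)^2 dx = π, and cross terms integrate to 0.
So ∫_{-π}^{π} f(x)^2 dx = 2^2 · π + 6^2 · π = (4 + 36)π.
Divide by 2π: (4 + 36)/2 = 20.
By Parseval, this equals Σ |c_n|^2.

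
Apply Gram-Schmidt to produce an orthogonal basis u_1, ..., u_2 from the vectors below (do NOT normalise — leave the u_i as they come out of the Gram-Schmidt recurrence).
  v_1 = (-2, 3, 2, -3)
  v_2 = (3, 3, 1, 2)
Orthogonal basis:
  u_1 = (-2, 3, 2, -3)
  u_2 = (38/13, 81/26, 14/13, 49/26)

Apply the Gram-Schmidt recurrence
  u_1 = v_1
  u_i = v_i − Σ_{j<i} ((v_i · u_j) / (u_j · u_j)) · u_j.

Step by step this gives:
  u_1 = (-2, 3, 2, -3)
  u_2 = (38/13, 81/26, 14/13, 49/26)

Orthogonality check:
  u_2 · u_1 = 0 (should be 0)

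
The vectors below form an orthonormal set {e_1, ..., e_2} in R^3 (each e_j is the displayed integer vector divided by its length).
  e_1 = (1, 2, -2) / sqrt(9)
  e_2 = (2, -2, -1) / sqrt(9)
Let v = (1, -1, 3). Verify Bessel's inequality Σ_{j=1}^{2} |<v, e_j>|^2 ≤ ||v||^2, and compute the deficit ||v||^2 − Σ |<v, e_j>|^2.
Σ |<v, e_j>|^2 = 50/9; ||v||^2 = 11; deficit = 49/9

Write each e_j = u_j / sqrt(<u_j, u_j>) where u_j is the displayed integer vector. Then <v, e_j> = <v, u_j> / sqrt(<u_j, u_j>), so |<v, e_j>|^2 = <v, u_j>^2 / <u_j, u_j>.
Coefficients: <v, e_1> = -7/sqrt(9), <v, e_2> = 1/sqrt(9).
Square and sum: Σ |<v, e_j>|^2 = 50/9.
Compute ||v||^2 = v·v = 11.
Deficit = 11 − 50/9 = 49/9 ≥ 0, confirming Bessel's inequality. (The deficit equals ||v − Σ <v,e_j> e_j||^2, the squared distance from v to span{e_j}.)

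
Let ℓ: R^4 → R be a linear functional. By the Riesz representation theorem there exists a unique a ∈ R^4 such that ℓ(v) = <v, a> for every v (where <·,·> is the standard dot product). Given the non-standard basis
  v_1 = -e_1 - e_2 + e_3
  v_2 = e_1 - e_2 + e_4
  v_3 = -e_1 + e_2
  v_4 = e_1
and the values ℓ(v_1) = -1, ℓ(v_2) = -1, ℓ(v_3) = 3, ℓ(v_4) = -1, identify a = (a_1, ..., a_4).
a = (-1, 2, 0, 2)

Write a = (a_1, ..., a_4) in the standard basis. For each basis vector v_i, ℓ(v_i) = <v_i, a> is a linear equation in the a_j's. Collect the n equations into a matrix system V a = ℓ, where row i of V is v_i (expressed in the standard basis). Since V is invertible (lower-triangular with 1s on the diagonal, up to permutation), solve by back-substitution:
  V =
[[-1, -1, 1, 0],
 [1, -1, 0, 1],
 [-1, 1, 0, 0],
 [1, 0, 0, 0]]
  V a = (-1, -1, 3, -1)
Solving gives a = (-1, 2, 0, 2).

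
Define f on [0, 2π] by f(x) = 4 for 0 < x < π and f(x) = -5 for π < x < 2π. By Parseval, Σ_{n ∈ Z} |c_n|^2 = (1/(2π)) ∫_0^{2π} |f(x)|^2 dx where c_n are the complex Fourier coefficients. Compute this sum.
Σ |c_n|^2 = 41/2

Parseval equates the L^2 energy of f (normalised by 1/(2π)) with the ℓ^2 sum of its Fourier coefficients: (1/(2π)) ∫_0^{2π} |f|^2 = Σ |c_n|^2.
Compute the left side: (1/(2π)) [∫_0^π 4^2 dx + ∫_π^{2π} (-5)^2 dx] = (1/(2π)) · (16π + 25π) = (16 + 25)/2 = 41/2.
So Σ_{n ∈ Z} |c_n|^2 = 41/2.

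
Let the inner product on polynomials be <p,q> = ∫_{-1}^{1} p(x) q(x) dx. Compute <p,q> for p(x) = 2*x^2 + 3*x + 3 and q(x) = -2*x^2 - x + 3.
<p,q> = 72/5

Expand the product: p(x)·q(x) = -4*x^4 - 8*x^3 - 3*x^2 + 6*x + 9.
∫_{-1}^{1} of each monomial x^k gives [2/(k+1) if k even, 0 if k odd]. Integrating term-by-term (or equivalently evaluating the antiderivative F(x) = -4*x^5/5 - 2*x^4 - x^3 + 3*x^2 + 9*x at the endpoints):
  F(1) − F(−1) = 41/5 − (-31/5) = 72/5.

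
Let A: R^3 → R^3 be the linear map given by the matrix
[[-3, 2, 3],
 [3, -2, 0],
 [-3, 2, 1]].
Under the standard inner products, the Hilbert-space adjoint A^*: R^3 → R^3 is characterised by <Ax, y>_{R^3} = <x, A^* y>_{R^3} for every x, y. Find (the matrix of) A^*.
A^* = A^T =
[[-3, 3, -3],
 [2, -2, 2],
 [3, 0, 1]]

For real matrices with standard dot products, the defining identity <Ax, y> = <x, A^* y> gives (Ax)^T y = x^T (A^*) y, i.e. x^T A^T y = x^T (A^*) y. Since this holds for all x, y, we must have A^* = A^T. Therefore
A^* =
[[-3, 3, -3],
 [2, -2, 2],
 [3, 0, 1]].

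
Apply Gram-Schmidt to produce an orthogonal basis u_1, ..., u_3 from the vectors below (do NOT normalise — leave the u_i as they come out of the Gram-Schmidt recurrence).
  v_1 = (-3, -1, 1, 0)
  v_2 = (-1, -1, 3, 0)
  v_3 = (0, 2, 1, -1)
Orthogonal basis:
  u_1 = (-3, -1, 1, 0)
  u_2 = (10/11, -4/11, 26/11, 0)
  u_3 = (-1/2, 2, 1/2, -1)

Apply the Gram-Schmidt recurrence
  u_1 = v_1
  u_i = v_i − Σ_{j<i} ((v_i · u_j) / (u_j · u_j)) · u_j.

Step by step this gives:
  u_1 = (-3, -1, 1, 0)
  u_2 = (10/11, -4/11, 26/11, 0)
  u_3 = (-1/2, 2, 1/2, -1)

Orthogonality check:
  u_2 · u_1 = 0 (should be 0)
  u_3 · u_1 = 0 (should be 0)
  u_3 · u_2 = 0 (should be 0)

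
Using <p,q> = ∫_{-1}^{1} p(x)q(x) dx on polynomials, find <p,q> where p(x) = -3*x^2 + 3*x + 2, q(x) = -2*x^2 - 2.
<p,q> = -64/15

Expand the product: p(x)·q(x) = 6*x^4 - 6*x^3 + 2*x^2 - 6*x - 4.
∫_{-1}^{1} of each monomial x^k gives [2/(k+1) if k even, 0 if k odd]. Integrating term-by-term (or equivalently evaluating the antiderivative F(x) = 6*x^5/5 - 3*x^4/2 + 2*x^3/3 - 3*x^2 - 4*x at the endpoints):
  F(1) − F(−1) = -199/30 − (-71/30) = -64/15.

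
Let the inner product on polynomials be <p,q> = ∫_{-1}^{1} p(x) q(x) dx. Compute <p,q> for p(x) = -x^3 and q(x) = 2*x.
<p,q> = -4/5

Expand the product: p(x)·q(x) = -2*x^4.
∫_{-1}^{1} of each monomial x^k gives [2/(k+1) if k even, 0 if k odd]. Integrating term-by-term (or equivalently evaluating the antiderivative F(x) = -2*x^5/5 at the endpoints):
  F(1) − F(−1) = -2/5 − (2/5) = -4/5.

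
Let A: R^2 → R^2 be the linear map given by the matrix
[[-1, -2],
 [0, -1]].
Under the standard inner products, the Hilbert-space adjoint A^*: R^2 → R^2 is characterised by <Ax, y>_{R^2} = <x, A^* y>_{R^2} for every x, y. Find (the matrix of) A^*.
A^* = A^T =
[[-1, 0],
 [-2, -1]]

For real matrices with standard dot products, the defining identity <Ax, y> = <x, A^* y> gives (Ax)^T y = x^T (A^*) y, i.e. x^T A^T y = x^T (A^*) y. Since this holds for all x, y, we must have A^* = A^T. Therefore
A^* =
[[-1, 0],
 [-2, -1]].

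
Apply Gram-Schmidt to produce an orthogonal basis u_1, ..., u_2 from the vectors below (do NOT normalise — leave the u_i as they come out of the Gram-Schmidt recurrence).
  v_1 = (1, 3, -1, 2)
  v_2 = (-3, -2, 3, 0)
Orthogonal basis:
  u_1 = (1, 3, -1, 2)
  u_2 = (-11/5, 2/5, 11/5, 8/5)

Apply the Gram-Schmidt recurrence
  u_1 = v_1
  u_i = v_i − Σ_{j<i} ((v_i · u_j) / (u_j · u_j)) · u_j.

Step by step this gives:
  u_1 = (1, 3, -1, 2)
  u_2 = (-11/5, 2/5, 11/5, 8/5)

Orthogonality check:
  u_2 · u_1 = 0 (should be 0)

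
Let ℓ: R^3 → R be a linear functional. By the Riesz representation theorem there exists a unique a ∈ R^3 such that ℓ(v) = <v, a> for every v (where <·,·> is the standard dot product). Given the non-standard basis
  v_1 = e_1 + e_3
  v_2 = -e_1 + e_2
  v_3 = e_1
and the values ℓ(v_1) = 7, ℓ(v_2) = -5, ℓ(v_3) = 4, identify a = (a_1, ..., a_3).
a = (4, -1, 3)

Write a = (a_1, ..., a_3) in the standard basis. For each basis vector v_i, ℓ(v_i) = <v_i, a> is a linear equation in the a_j's. Collect the n equations into a matrix system V a = ℓ, where row i of V is v_i (expressed in the standard basis). Since V is invertible (lower-triangular with 1s on the diagonal, up to permutation), solve by back-substitution:
  V =
[[1, 0, 1],
 [-1, 1, 0],
 [1, 0, 0]]
  V a = (7, -5, 4)
Solving gives a = (4, -1, 3).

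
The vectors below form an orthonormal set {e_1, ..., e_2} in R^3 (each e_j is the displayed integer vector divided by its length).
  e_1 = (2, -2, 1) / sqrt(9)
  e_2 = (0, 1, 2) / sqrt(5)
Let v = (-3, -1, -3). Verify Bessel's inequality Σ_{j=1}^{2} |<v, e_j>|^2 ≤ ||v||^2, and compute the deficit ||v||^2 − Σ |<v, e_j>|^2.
Σ |<v, e_j>|^2 = 686/45; ||v||^2 = 19; deficit = 169/45

Write each e_j = u_j / sqrt(<u_j, u_j>) where u_j is the displayed integer vector. Then <v, e_j> = <v, u_j> / sqrt(<u_j, u_j>), so |<v, e_j>|^2 = <v, u_j>^2 / <u_j, u_j>.
Coefficients: <v, e_1> = -7/sqrt(9), <v, e_2> = -7/sqrt(5).
Square and sum: Σ |<v, e_j>|^2 = 686/45.
Compute ||v||^2 = v·v = 19.
Deficit = 19 − 686/45 = 169/45 ≥ 0, confirming Bessel's inequality. (The deficit equals ||v − Σ <v,e_j> e_j||^2, the squared distance from v to span{e_j}.)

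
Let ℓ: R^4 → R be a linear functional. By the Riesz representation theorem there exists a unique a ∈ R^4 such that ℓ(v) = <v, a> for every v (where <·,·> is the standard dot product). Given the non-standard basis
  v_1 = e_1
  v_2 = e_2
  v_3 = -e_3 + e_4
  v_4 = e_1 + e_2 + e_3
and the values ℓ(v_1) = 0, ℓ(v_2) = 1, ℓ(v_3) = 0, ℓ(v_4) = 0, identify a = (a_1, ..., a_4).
a = (0, 1, -1, -1)

Write a = (a_1, ..., a_4) in the standard basis. For each basis vector v_i, ℓ(v_i) = <v_i, a> is a linear equation in the a_j's. Collect the n equations into a matrix system V a = ℓ, where row i of V is v_i (expressed in the standard basis). Since V is invertible (lower-triangular with 1s on the diagonal, up to permutation), solve by back-substitution:
  V =
[[1, 0, 0, 0],
 [0, 1, 0, 0],
 [0, 0, -1, 1],
 [1, 1, 1, 0]]
  V a = (0, 1, 0, 0)
Solving gives a = (0, 1, -1, -1).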